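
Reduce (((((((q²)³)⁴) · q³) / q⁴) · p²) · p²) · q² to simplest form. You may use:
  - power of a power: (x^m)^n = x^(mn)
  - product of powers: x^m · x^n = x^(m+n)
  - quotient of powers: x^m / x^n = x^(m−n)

(((((((q²)³)⁴) · q³) / q⁴) · p²) · p²) · q²
= ((((((q²)¹²) · q³) / q⁴) · p²) · p²) · q²    [power of a power]
= ((((q²⁴ · q³) / q⁴) · p²) · p²) · q²    [power of a power]
= (((q²⁷ / q⁴) · p²) · p²) · q²    [product of powers]
= ((q²³ · p²) · p²) · q²    [quotient of powers]
= p⁴q²⁵    [product of powers]

p⁴q²⁵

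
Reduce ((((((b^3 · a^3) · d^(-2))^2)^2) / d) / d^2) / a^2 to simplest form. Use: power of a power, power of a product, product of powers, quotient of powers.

a^10·b^12·d^(-11)

((((((b^3 · a^3) · d^(-2))^2)^2) / d) / d^2) / a^2
= (((((b^3 · a^3) · d^(-2))^4) / d) / d^2) / a^2    [power of a power]
= (((((b^3 · a^3)^4) · ((d^(-2))^4)) / d) / d^2) / a^2    [power of a product]
= ((((((b^3)^4) · ((a^3)^4)) · ((d^(-2))^4)) / d) / d^2) / a^2    [power of a product]
= ((((b^12 · ((a^3)^4)) · ((d^(-2))^4)) / d) / d^2) / a^2    [power of a power]
= ((((b^12 · a^12) · ((d^(-2))^4)) / d) / d^2) / a^2    [power of a power]
= ((((b^12 · a^12) · d^(-8)) / d) / d^2) / a^2    [power of a power]
= a^10·b^12·d^(-11)    [quotient of powers; product of powers]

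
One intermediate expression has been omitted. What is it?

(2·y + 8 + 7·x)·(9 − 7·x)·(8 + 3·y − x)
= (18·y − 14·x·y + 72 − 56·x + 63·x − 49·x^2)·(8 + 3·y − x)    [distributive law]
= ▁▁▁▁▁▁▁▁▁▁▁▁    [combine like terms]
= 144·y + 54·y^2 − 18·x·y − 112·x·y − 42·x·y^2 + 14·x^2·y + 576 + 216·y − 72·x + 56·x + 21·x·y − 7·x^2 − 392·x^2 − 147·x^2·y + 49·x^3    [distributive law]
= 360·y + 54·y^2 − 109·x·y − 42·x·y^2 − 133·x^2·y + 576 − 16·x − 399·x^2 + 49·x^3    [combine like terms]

After combine like terms, the bracketed line is:

(18·y − 14·x·y + 72 + 7·x − 49·x^2)·(8 + 3·y − x)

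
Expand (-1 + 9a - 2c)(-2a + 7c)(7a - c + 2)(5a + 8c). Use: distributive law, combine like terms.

(-1 + 9a - 2c)(-2a + 7c)(7a - c + 2)(5a + 8c)
= (2a - 7c - 18a^2 + 63ac + 4ac - 14c^2)(7a - c + 2)(5a + 8c)    [distributive law]
= (2a - 7c - 18a^2 + 67ac - 14c^2)(7a - c + 2)(5a + 8c)    [combine like terms]
= (14a^2 - 2ac + 4a - 49ac + 7c^2 - 14c - 126a^3 + 18a^2c - 36a^2 + 469a^2c - 67ac^2 + 134ac - 98ac^2 + 14c^3 - 28c^2)(5a + 8c)    [distributive law]
= (-22a^2 + 83ac + 4a - 21c^2 - 14c - 126a^3 + 487a^2c - 165ac^2 + 14c^3)(5a + 8c)    [combine like terms]
= -110a^3 - 176a^2c + 415a^2c + 664ac^2 + 20a^2 + 32ac - 105ac^2 - 168c^3 - 70ac - 112c^2 - 630a^4 - 1008a^3c + 2435a^3c + 3896a^2c^2 - 825a^2c^2 - 1320ac^3 + 70ac^3 + 112c^4    [distributive law]
= -110a^3 + 239a^2c + 559ac^2 + 20a^2 - 38ac - 168c^3 - 112c^2 - 630a^4 + 1427a^3c + 3071a^2c^2 - 1250ac^3 + 112c^4    [combine like terms]

-110a^3 + 239a^2c + 559ac^2 + 20a^2 - 38ac - 168c^3 - 112c^2 - 630a^4 + 1427a^3c + 3071a^2c^2 - 1250ac^3 + 112c^4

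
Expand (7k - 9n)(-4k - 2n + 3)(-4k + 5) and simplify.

112k^3 - 224k^2 - 88k^2n + 218kn + 105k - 72kn^2 + 90n^2 - 135n

(7k - 9n)(-4k - 2n + 3)(-4k + 5)
= (-28k^2 - 14kn + 21k + 36kn + 18n^2 - 27n)(-4k + 5)    [distributive law]
= (-28k^2 + 22kn + 21k + 18n^2 - 27n)(-4k + 5)    [combine like terms]
= 112k^3 - 140k^2 - 88k^2n + 110kn - 84k^2 + 105k - 72kn^2 + 90n^2 + 108kn - 135n    [distributive law]
= 112k^3 - 224k^2 - 88k^2n + 218kn + 105k - 72kn^2 + 90n^2 - 135n    [combine like terms]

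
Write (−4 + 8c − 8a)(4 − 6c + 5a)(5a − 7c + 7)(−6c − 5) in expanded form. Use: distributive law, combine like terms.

(−4 + 8c − 8a)(4 − 6c + 5a)(5a − 7c + 7)(−6c − 5)
= (−16 + 24c − 20a + 32c − 48c^2 + 40ac − 32a + 48ac − 40a^2)(5a − 7c + 7)(−6c − 5)    [distributive law]
= (−16 + 56c − 52a − 48c^2 + 88ac − 40a^2)(5a − 7c + 7)(−6c − 5)    [combine like terms]
= (−80a + 112c − 112 + 280ac − 392c^2 + 392c − 260a^2 + 364ac − 364a − 240ac^2 + 336c^3 − 336c^2 + 440a^2c − 616ac^2 + 616ac − 200a^3 + 280a^2c − 280a^2)(−6c − 5)    [distributive law]
= (−444a + 504c − 112 + 1260ac − 728c^2 − 540a^2 − 856ac^2 + 336c^3 + 720a^2c − 200a^3)(−6c − 5)    [combine like terms]
= 2664ac + 2220a − 3024c^2 − 2520c + 672c + 560 − 7560ac^2 − 6300ac + 4368c^3 + 3640c^2 + 3240a^2c + 2700a^2 + 5136ac^3 + 4280ac^2 − 2016c^4 − 1680c^3 − 4320a^2c^2 − 3600a^2c + 1200a^3c + 1000a^3    [distributive law]
= −3636ac + 2220a + 616c^2 − 1848c + 560 − 3280ac^2 + 2688c^3 − 360a^2c + 2700a^2 + 5136ac^3 − 2016c^4 − 4320a^2c^2 + 1200a^3c + 1000a^3    [combine like terms]

−3636ac + 2220a + 616c^2 − 1848c + 560 − 3280ac^2 + 2688c^3 − 360a^2c + 2700a^2 + 5136ac^3 − 2016c^4 − 4320a^2c^2 + 1200a^3c + 1000a^3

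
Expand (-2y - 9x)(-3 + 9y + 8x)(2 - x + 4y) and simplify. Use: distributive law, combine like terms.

12y - 92xy - 12y² - 370xy² - 72y³ - 191x²y + 54x - 171x² + 72x³

(-2y - 9x)(-3 + 9y + 8x)(2 - x + 4y)
= (6y - 18y² - 16xy + 27x - 81xy - 72x²)(2 - x + 4y)    [distributive law]
= (6y - 18y² - 97xy + 27x - 72x²)(2 - x + 4y)    [combine like terms]
= 12y - 6xy + 24y² - 36y² + 18xy² - 72y³ - 194xy + 97x²y - 388xy² + 54x - 27x² + 108xy - 144x² + 72x³ - 288x²y    [distributive law]
= 12y - 92xy - 12y² - 370xy² - 72y³ - 191x²y + 54x - 171x² + 72x³    [combine like terms]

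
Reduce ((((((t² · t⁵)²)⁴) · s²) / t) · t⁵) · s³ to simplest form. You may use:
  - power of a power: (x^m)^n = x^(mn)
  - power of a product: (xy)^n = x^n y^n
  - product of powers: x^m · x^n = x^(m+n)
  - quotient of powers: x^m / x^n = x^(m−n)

s⁵t⁶⁰

((((((t² · t⁵)²)⁴) · s²) / t) · t⁵) · s³
= (((((t² · t⁵)⁸) · s²) / t) · t⁵) · s³    [power of a power]
= ((((((t²)⁸) · ((t⁵)⁸)) · s²) / t) · t⁵) · s³    [power of a product]
= ((((t¹⁶ · ((t⁵)⁸)) · s²) / t) · t⁵) · s³    [power of a power]
= ((((t¹⁶ · t⁴⁰) · s²) / t) · t⁵) · s³    [power of a power]
= (((t⁵⁶ · s²) / t) · t⁵) · s³    [product of powers]
= s⁵t⁶⁰    [quotient of powers; product of powers]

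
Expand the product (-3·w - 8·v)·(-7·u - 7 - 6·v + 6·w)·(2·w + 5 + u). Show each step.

24·u·w² + 126·u·w + 21·u²·w - 48·w² + 105·w - 60·v·w² - 38·v·w + 82·u·v·w - 36·w³ + 336·u·v + 56·u²·v + 280·v + 96·v²·w + 240·v² + 48·u·v²

(-3·w - 8·v)·(-7·u - 7 - 6·v + 6·w)·(2·w + 5 + u)
= (21·u·w + 21·w + 18·v·w - 18·w² + 56·u·v + 56·v + 48·v² - 48·v·w)·(2·w + 5 + u)    [distributive law]
= (21·u·w + 21·w - 30·v·w - 18·w² + 56·u·v + 56·v + 48·v²)·(2·w + 5 + u)    [combine like terms]
= 42·u·w² + 105·u·w + 21·u²·w + 42·w² + 105·w + 21·u·w - 60·v·w² - 150·v·w - 30·u·v·w - 36·w³ - 90·w² - 18·u·w² + 112·u·v·w + 280·u·v + 56·u²·v + 112·v·w + 280·v + 56·u·v + 96·v²·w + 240·v² + 48·u·v²    [distributive law]
= 24·u·w² + 126·u·w + 21·u²·w - 48·w² + 105·w - 60·v·w² - 38·v·w + 82·u·v·w - 36·w³ + 336·u·v + 56·u²·v + 280·v + 96·v²·w + 240·v² + 48·u·v²    [combine like terms]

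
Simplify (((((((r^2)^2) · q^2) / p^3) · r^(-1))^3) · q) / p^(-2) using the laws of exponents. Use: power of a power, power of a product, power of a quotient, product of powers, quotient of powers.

p^(-7)q^7r^9

(((((((r^2)^2) · q^2) / p^3) · r^(-1))^3) · q) / p^(-2)
= (((((((r^2)^2) · q^2) / p^3)^3) · ((r^(-1))^3)) · q) / p^(-2)    [power of a product]
= (((((((r^2)^2) · q^2)^3) / ((p^3)^3)) · ((r^(-1))^3)) · q) / p^(-2)    [power of a quotient]
= (((((((r^2)^2)^3) · ((q^2)^3)) / ((p^3)^3)) · ((r^(-1))^3)) · q) / p^(-2)    [power of a product]
= ((((((r^2)^6) · ((q^2)^3)) / ((p^3)^3)) · ((r^(-1))^3)) · q) / p^(-2)    [power of a power]
= ((((r^12 · ((q^2)^3)) / ((p^3)^3)) · ((r^(-1))^3)) · q) / p^(-2)    [power of a power]
= ((((r^12 · q^6) / ((p^3)^3)) · ((r^(-1))^3)) · q) / p^(-2)    [power of a power]
= ((((r^12 · q^6) / p^9) · ((r^(-1))^3)) · q) / p^(-2)    [power of a power]
= ((((r^12 · q^6) / p^9) · r^(-3)) · q) / p^(-2)    [power of a power]
= p^(-7)q^7r^9    [quotient of powers; product of powers]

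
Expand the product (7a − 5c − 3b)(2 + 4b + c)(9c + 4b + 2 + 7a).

(7a − 5c − 3b)(2 + 4b + c)(9c + 4b + 2 + 7a)
= (14a + 28ab + 7ac − 10c − 20bc − 5c^2 − 6b − 12b^2 − 3bc)(9c + 4b + 2 + 7a)    [distributive law]
= (14a + 28ab + 7ac − 10c − 23bc − 5c^2 − 6b − 12b^2)(9c + 4b + 2 + 7a)    [combine like terms]
= 126ac + 56ab + 28a + 98a^2 + 252abc + 112ab^2 + 56ab + 196a^2b + 63ac^2 + 28abc + 14ac + 49a^2c − 90c^2 − 40bc − 20c − 70ac − 207bc^2 − 92b^2c − 46bc − 161abc − 45c^3 − 20bc^2 − 10c^2 − 35ac^2 − 54bc − 24b^2 − 12b − 42ab − 108b^2c − 48b^3 − 24b^2 − 84ab^2    [distributive law]
= 70ac + 70ab + 28a + 98a^2 + 119abc + 28ab^2 + 196a^2b + 28ac^2 + 49a^2c − 100c^2 − 140bc − 20c − 227bc^2 − 200b^2c − 45c^3 − 48b^2 − 12b − 48b^3    [combine like terms]

70ac + 70ab + 28a + 98a^2 + 119abc + 28ab^2 + 196a^2b + 28ac^2 + 49a^2c − 100c^2 − 140bc − 20c − 227bc^2 − 200b^2c − 45c^3 − 48b^2 − 12b − 48b^3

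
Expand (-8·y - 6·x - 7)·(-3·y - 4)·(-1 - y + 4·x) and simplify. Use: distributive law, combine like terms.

(-8·y - 6·x - 7)·(-3·y - 4)·(-1 - y + 4·x)
= (24·y² + 32·y + 18·x·y + 24·x + 21·y + 28)·(-1 - y + 4·x)    [distributive law]
= (24·y² + 53·y + 18·x·y + 24·x + 28)·(-1 - y + 4·x)    [combine like terms]
= -24·y² - 24·y³ + 96·x·y² - 53·y - 53·y² + 212·x·y - 18·x·y - 18·x·y² + 72·x²·y - 24·x - 24·x·y + 96·x² - 28 - 28·y + 112·x    [distributive law]
= -77·y² - 24·y³ + 78·x·y² - 81·y + 170·x·y + 72·x²·y + 88·x + 96·x² - 28    [combine like terms]

-77·y² - 24·y³ + 78·x·y² - 81·y + 170·x·y + 72·x²·y + 88·x + 96·x² - 28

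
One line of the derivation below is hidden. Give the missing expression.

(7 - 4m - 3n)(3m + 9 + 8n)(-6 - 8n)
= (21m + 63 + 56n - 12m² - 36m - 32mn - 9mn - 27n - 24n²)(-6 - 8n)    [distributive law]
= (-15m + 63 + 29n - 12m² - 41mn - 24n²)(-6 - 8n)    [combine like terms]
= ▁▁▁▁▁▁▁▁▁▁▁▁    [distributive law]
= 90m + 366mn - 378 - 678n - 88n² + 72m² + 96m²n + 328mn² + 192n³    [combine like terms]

By distributive law:

90m + 120mn - 378 - 504n - 174n - 232n² + 72m² + 96m²n + 246mn + 328mn² + 144n² + 192n³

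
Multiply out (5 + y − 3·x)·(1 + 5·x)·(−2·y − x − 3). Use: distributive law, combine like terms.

−13·y − 71·x − 15 − 60·x·y + 23·x² − 2·y² − 10·x·y² + 25·x²·y + 15·x³

(5 + y − 3·x)·(1 + 5·x)·(−2·y − x − 3)
= (5 + 25·x + y + 5·x·y − 3·x − 15·x²)·(−2·y − x − 3)    [distributive law]
= (5 + 22·x + y + 5·x·y − 15·x²)·(−2·y − x − 3)    [combine like terms]
= −10·y − 5·x − 15 − 44·x·y − 22·x² − 66·x − 2·y² − x·y − 3·y − 10·x·y² − 5·x²·y − 15·x·y + 30·x²·y + 15·x³ + 45·x²    [distributive law]
= −13·y − 71·x − 15 − 60·x·y + 23·x² − 2·y² − 10·x·y² + 25·x²·y + 15·x³    [combine like terms]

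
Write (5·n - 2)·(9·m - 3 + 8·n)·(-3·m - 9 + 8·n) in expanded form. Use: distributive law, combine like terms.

-135·m²·n - 456·m·n + 240·m·n² + 327·n - 608·n² + 320·n³ + 54·m² + 144·m - 54

(5·n - 2)·(9·m - 3 + 8·n)·(-3·m - 9 + 8·n)
= (45·m·n - 15·n + 40·n² - 18·m + 6 - 16·n)·(-3·m - 9 + 8·n)    [distributive law]
= (45·m·n - 31·n + 40·n² - 18·m + 6)·(-3·m - 9 + 8·n)    [combine like terms]
= -135·m²·n - 405·m·n + 360·m·n² + 93·m·n + 279·n - 248·n² - 120·m·n² - 360·n² + 320·n³ + 54·m² + 162·m - 144·m·n - 18·m - 54 + 48·n    [distributive law]
= -135·m²·n - 456·m·n + 240·m·n² + 327·n - 608·n² + 320·n³ + 54·m² + 144·m - 54    [combine like terms]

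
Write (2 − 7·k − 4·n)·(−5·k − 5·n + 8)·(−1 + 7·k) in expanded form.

(2 − 7·k − 4·n)·(−5·k − 5·n + 8)·(−1 + 7·k)
= (−10·k − 10·n + 16 + 35·k² + 35·k·n − 56·k + 20·k·n + 20·n² − 32·n)·(−1 + 7·k)    [distributive law]
= (−66·k − 42·n + 16 + 35·k² + 55·k·n + 20·n²)·(−1 + 7·k)    [combine like terms]
= 66·k − 462·k² + 42·n − 294·k·n − 16 + 112·k − 35·k² + 245·k³ − 55·k·n + 385·k²·n − 20·n² + 140·k·n²    [distributive law]
= 178·k − 497·k² + 42·n − 349·k·n − 16 + 245·k³ + 385·k²·n − 20·n² + 140·k·n²    [combine like terms]

178·k − 497·k² + 42·n − 349·k·n − 16 + 245·k³ + 385·k²·n − 20·n² + 140·k·n²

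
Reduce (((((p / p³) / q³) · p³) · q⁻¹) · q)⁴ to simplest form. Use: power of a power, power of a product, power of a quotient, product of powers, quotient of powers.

p⁴q⁻¹²

(((((p / p³) / q³) · p³) · q⁻¹) · q)⁴
= (((((p / p³) / q³) · p³) · q⁻¹)⁴) · (q⁴)    [power of a product]
= (((((p / p³) / q³) · p³)⁴) · ((q⁻¹)⁴)) · (q⁴)    [power of a product]
= (((((p / p³) / q³)⁴) · ((p³)⁴)) · ((q⁻¹)⁴)) · (q⁴)    [power of a product]
= (((((p / p³)⁴) / ((q³)⁴)) · ((p³)⁴)) · ((q⁻¹)⁴)) · (q⁴)    [power of a quotient]
= (((((p⁴) / ((p³)⁴)) / ((q³)⁴)) · ((p³)⁴)) · ((q⁻¹)⁴)) · (q⁴)    [power of a quotient]
= ((((p⁴ / p¹²) / ((q³)⁴)) · ((p³)⁴)) · ((q⁻¹)⁴)) · (q⁴)    [power of a power]
= (((p⁻⁸ / ((q³)⁴)) · ((p³)⁴)) · ((q⁻¹)⁴)) · (q⁴)    [quotient of powers]
= (((p⁻⁸ / q¹²) · ((p³)⁴)) · ((q⁻¹)⁴)) · (q⁴)    [power of a power]
= (((p⁻⁸ / q¹²) · p¹²) · ((q⁻¹)⁴)) · (q⁴)    [power of a power]
= (((p⁻⁸ / q¹²) · p¹²) · q⁻⁴) · (q⁴)    [power of a power]
= p⁴q⁻¹²    [quotient of powers; product of powers]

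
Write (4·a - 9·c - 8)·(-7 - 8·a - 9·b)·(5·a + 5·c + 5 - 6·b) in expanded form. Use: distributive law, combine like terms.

(4·a - 9·c - 8)·(-7 - 8·a - 9·b)·(5·a + 5·c + 5 - 6·b)
= (-28·a - 32·a^2 - 36·a·b + 63·c + 72·a·c + 81·b·c + 56 + 64·a + 72·b)·(5·a + 5·c + 5 - 6·b)    [distributive law]
= (36·a - 32·a^2 - 36·a·b + 63·c + 72·a·c + 81·b·c + 56 + 72·b)·(5·a + 5·c + 5 - 6·b)    [combine like terms]
= 180·a^2 + 180·a·c + 180·a - 216·a·b - 160·a^3 - 160·a^2·c - 160·a^2 + 192·a^2·b - 180·a^2·b - 180·a·b·c - 180·a·b + 216·a·b^2 + 315·a·c + 315·c^2 + 315·c - 378·b·c + 360·a^2·c + 360·a·c^2 + 360·a·c - 432·a·b·c + 405·a·b·c + 405·b·c^2 + 405·b·c - 486·b^2·c + 280·a + 280·c + 280 - 336·b + 360·a·b + 360·b·c + 360·b - 432·b^2    [distributive law]
= 20·a^2 + 855·a·c + 460·a - 36·a·b - 160·a^3 + 200·a^2·c + 12·a^2·b - 207·a·b·c + 216·a·b^2 + 315·c^2 + 595·c + 387·b·c + 360·a·c^2 + 405·b·c^2 - 486·b^2·c + 280 + 24·b - 432·b^2    [combine like terms]

20·a^2 + 855·a·c + 460·a - 36·a·b - 160·a^3 + 200·a^2·c + 12·a^2·b - 207·a·b·c + 216·a·b^2 + 315·c^2 + 595·c + 387·b·c + 360·a·c^2 + 405·b·c^2 - 486·b^2·c + 280 + 24·b - 432·b^2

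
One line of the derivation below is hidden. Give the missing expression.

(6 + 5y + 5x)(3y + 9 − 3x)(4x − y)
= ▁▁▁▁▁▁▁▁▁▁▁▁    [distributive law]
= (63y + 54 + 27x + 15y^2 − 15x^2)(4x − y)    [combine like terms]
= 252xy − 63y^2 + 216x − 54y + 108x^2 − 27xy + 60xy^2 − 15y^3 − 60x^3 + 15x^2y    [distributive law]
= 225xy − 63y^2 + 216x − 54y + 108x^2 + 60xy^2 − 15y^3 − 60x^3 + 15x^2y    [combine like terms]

Applying distributive law to the line above:

(18y + 54 − 18x + 15y^2 + 45y − 15xy + 15xy + 45x − 15x^2)(4x − y)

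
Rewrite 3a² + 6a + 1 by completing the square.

3a² + 6a + 1
= 3(a² + 2a) + 1    [factor out 3 from the a-terms]
= 3(a² + 2a + 1 − 1) + 1    [add and subtract 1 inside the bracket]
= 3(a + 1)² − 3 + 1    [perfect-square identity]
= 3(a + 1)² − 2    [combine constants]

3(a + 1)² − 2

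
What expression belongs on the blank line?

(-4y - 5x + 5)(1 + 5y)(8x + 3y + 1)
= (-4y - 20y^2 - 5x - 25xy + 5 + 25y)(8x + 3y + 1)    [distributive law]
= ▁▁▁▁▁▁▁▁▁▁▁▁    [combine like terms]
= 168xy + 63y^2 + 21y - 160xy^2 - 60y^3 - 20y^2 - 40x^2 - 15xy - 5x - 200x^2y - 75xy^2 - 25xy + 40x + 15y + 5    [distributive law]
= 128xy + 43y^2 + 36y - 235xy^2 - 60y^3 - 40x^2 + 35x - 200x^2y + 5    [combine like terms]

Applying combine like terms to the line above:

(21y - 20y^2 - 5x - 25xy + 5)(8x + 3y + 1)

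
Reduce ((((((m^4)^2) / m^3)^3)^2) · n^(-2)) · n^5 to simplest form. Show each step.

m^30n^3

((((((m^4)^2) / m^3)^3)^2) · n^(-2)) · n^5
= (((((m^4)^2) / m^3)^6) · n^(-2)) · n^5    [power of a power]
= (((((m^4)^2)^6) / ((m^3)^6)) · n^(-2)) · n^5    [power of a quotient]
= ((((m^4)^12) / ((m^3)^6)) · n^(-2)) · n^5    [power of a power]
= ((m^48 / ((m^3)^6)) · n^(-2)) · n^5    [power of a power]
= ((m^48 / m^18) · n^(-2)) · n^5    [power of a power]
= (m^30 · n^(-2)) · n^5    [quotient of powers]
= m^30n^3    [product of powers]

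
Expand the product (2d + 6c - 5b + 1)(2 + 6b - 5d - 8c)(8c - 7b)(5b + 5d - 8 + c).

-5277bcd + 600cd^2 + 144cd + 3096c^2d + 2247b^2d - 525bd^2 - 126bd - 1029b^2cd + 2760bcd^2 + 3498bc^2d - 245b^3d - 945b^2d^2 - 400cd^3 - 1920c^2d^2 + 350bd^3 - 2288c^3d - 7452bc^2 - 240c^2 + 3104c^3 + 5904b^2c + 546bc + 3948b^2c^2 - 976bc^3 - 3650b^3c - 384c^4 - 1540b^3 - 294b^2 + 1050b^4 - 128c + 112b

(2d + 6c - 5b + 1)(2 + 6b - 5d - 8c)(8c - 7b)(5b + 5d - 8 + c)
= (4d + 12bd - 10d^2 - 16cd + 12c + 36bc - 30cd - 48c^2 - 10b - 30b^2 + 25bd + 40bc + 2 + 6b - 5d - 8c)(8c - 7b)(5b + 5d - 8 + c)    [distributive law]
= (-d + 37bd - 10d^2 - 46cd + 4c + 76bc - 48c^2 - 4b - 30b^2 + 2)(8c - 7b)(5b + 5d - 8 + c)    [combine like terms]
= (-8cd + 7bd + 296bcd - 259b^2d - 80cd^2 + 70bd^2 - 368c^2d + 322bcd + 32c^2 - 28bc + 608bc^2 - 532b^2c - 384c^3 + 336bc^2 - 32bc + 28b^2 - 240b^2c + 210b^3 + 16c - 14b)(5b + 5d - 8 + c)    [distributive law]
= (-8cd + 7bd + 618bcd - 259b^2d - 80cd^2 + 70bd^2 - 368c^2d + 32c^2 - 60bc + 944bc^2 - 772b^2c - 384c^3 + 28b^2 + 210b^3 + 16c - 14b)(5b + 5d - 8 + c)    [combine like terms]
= -40bcd - 40cd^2 + 64cd - 8c^2d + 35b^2d + 35bd^2 - 56bd + 7bcd + 3090b^2cd + 3090bcd^2 - 4944bcd + 618bc^2d - 1295b^3d - 1295b^2d^2 + 2072b^2d - 259b^2cd - 400bcd^2 - 400cd^3 + 640cd^2 - 80c^2d^2 + 350b^2d^2 + 350bd^3 - 560bd^2 + 70bcd^2 - 1840bc^2d - 1840c^2d^2 + 2944c^2d - 368c^3d + 160bc^2 + 160c^2d - 256c^2 + 32c^3 - 300b^2c - 300bcd + 480bc - 60bc^2 + 4720b^2c^2 + 4720bc^2d - 7552bc^2 + 944bc^3 - 3860b^3c - 3860b^2cd + 6176b^2c - 772b^2c^2 - 1920bc^3 - 1920c^3d + 3072c^3 - 384c^4 + 140b^3 + 140b^2d - 224b^2 + 28b^2c + 1050b^4 + 1050b^3d - 1680b^3 + 210b^3c + 80bc + 80cd - 128c + 16c^2 - 70b^2 - 70bd + 112b - 14bc    [distributive law]
= -5277bcd + 600cd^2 + 144cd + 3096c^2d + 2247b^2d - 525bd^2 - 126bd - 1029b^2cd + 2760bcd^2 + 3498bc^2d - 245b^3d - 945b^2d^2 - 400cd^3 - 1920c^2d^2 + 350bd^3 - 2288c^3d - 7452bc^2 - 240c^2 + 3104c^3 + 5904b^2c + 546bc + 3948b^2c^2 - 976bc^3 - 3650b^3c - 384c^4 - 1540b^3 - 294b^2 + 1050b^4 - 128c + 112b    [combine like terms]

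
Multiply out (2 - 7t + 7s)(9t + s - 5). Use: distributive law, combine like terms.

53t - 33s - 10 - 63t^2 + 56st + 7s^2

(2 - 7t + 7s)(9t + s - 5)
= 18t + 2s - 10 - 63t^2 - 7st + 35t + 63st + 7s^2 - 35s    [distributive law]
= 53t - 33s - 10 - 63t^2 + 56st + 7s^2    [combine like terms]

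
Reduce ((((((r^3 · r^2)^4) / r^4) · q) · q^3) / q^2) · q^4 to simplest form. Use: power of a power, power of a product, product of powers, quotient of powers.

q^6·r^16

((((((r^3 · r^2)^4) / r^4) · q) · q^3) / q^2) · q^4
= (((((((r^3)^4) · ((r^2)^4)) / r^4) · q) · q^3) / q^2) · q^4    [power of a product]
= (((((r^12 · ((r^2)^4)) / r^4) · q) · q^3) / q^2) · q^4    [power of a power]
= (((((r^12 · r^8) / r^4) · q) · q^3) / q^2) · q^4    [power of a power]
= ((((r^20 / r^4) · q) · q^3) / q^2) · q^4    [product of powers]
= (((r^16 · q) · q^3) / q^2) · q^4    [quotient of powers]
= q^6·r^16    [quotient of powers; product of powers]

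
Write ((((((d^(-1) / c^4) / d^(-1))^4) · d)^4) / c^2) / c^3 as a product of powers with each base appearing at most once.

((((((d^(-1) / c^4) / d^(-1))^4) · d)^4) / c^2) / c^3
= ((((((d^(-1) / c^4) / d^(-1))^4)^4) · (d^4)) / c^2) / c^3    [power of a product]
= (((((d^(-1) / c^4) / d^(-1))^16) · (d^4)) / c^2) / c^3    [power of a power]
= (((((d^(-1) / c^4)^16) / ((d^(-1))^16)) · (d^4)) / c^2) / c^3    [power of a quotient]
= ((((((d^(-1))^16) / ((c^4)^16)) / ((d^(-1))^16)) · (d^4)) / c^2) / c^3    [power of a quotient]
= ((((d^(-16) / ((c^4)^16)) / ((d^(-1))^16)) · (d^4)) / c^2) / c^3    [power of a power]
= ((((d^(-16) / c^64) / ((d^(-1))^16)) · (d^4)) / c^2) / c^3    [power of a power]
= ((((d^(-16) / c^64) / d^(-16)) · (d^4)) / c^2) / c^3    [power of a power]
= c^(-69)d^4    [quotient of powers; product of powers]

c^(-69)d^4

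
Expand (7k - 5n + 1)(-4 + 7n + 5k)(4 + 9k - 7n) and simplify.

-128k - 67k^2 + 500kn - 29k^2n - 483kn^2 + 315k^3 + 136n - 329n^2 + 245n^3 - 16

(7k - 5n + 1)(-4 + 7n + 5k)(4 + 9k - 7n)
= (-28k + 49kn + 35k^2 + 20n - 35n^2 - 25kn - 4 + 7n + 5k)(4 + 9k - 7n)    [distributive law]
= (-23k + 24kn + 35k^2 + 27n - 35n^2 - 4)(4 + 9k - 7n)    [combine like terms]
= -92k - 207k^2 + 161kn + 96kn + 216k^2n - 168kn^2 + 140k^2 + 315k^3 - 245k^2n + 108n + 243kn - 189n^2 - 140n^2 - 315kn^2 + 245n^3 - 16 - 36k + 28n    [distributive law]
= -128k - 67k^2 + 500kn - 29k^2n - 483kn^2 + 315k^3 + 136n - 329n^2 + 245n^3 - 16    [combine like terms]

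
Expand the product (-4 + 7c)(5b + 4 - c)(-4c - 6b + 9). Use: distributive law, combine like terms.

(-4 + 7c)(5b + 4 - c)(-4c - 6b + 9)
= (-20b - 16 + 4c + 35bc + 28c - 7c²)(-4c - 6b + 9)    [distributive law]
= (-20b - 16 + 32c + 35bc - 7c²)(-4c - 6b + 9)    [combine like terms]
= 80bc + 120b² - 180b + 64c + 96b - 144 - 128c² - 192bc + 288c - 140bc² - 210b²c + 315bc + 28c³ + 42bc² - 63c²    [distributive law]
= 203bc + 120b² - 84b + 352c - 144 - 191c² - 98bc² - 210b²c + 28c³    [combine like terms]

203bc + 120b² - 84b + 352c - 144 - 191c² - 98bc² - 210b²c + 28c³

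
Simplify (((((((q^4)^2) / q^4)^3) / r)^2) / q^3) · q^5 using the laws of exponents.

(((((((q^4)^2) / q^4)^3) / r)^2) / q^3) · q^5
= (((((((q^4)^2) / q^4)^3)^2) / (r^2)) / q^3) · q^5    [power of a quotient]
= ((((((q^4)^2) / q^4)^6) / (r^2)) / q^3) · q^5    [power of a power]
= ((((((q^4)^2)^6) / ((q^4)^6)) / (r^2)) / q^3) · q^5    [power of a quotient]
= (((((q^4)^12) / ((q^4)^6)) / (r^2)) / q^3) · q^5    [power of a power]
= (((q^48 / ((q^4)^6)) / (r^2)) / q^3) · q^5    [power of a power]
= (((q^48 / q^24) / (r^2)) / q^3) · q^5    [power of a power]
= ((q^24 / (r^2)) / q^3) · q^5    [quotient of powers]
= q^26r^(-2)    [quotient of powers; product of powers]

q^26r^(-2)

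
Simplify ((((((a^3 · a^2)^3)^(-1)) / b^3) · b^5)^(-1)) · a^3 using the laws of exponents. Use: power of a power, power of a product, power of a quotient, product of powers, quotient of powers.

((((((a^3 · a^2)^3)^(-1)) / b^3) · b^5)^(-1)) · a^3
= ((((((a^3 · a^2)^3)^(-1)) / b^3)^(-1)) · ((b^5)^(-1))) · a^3    [power of a product]
= ((((((a^3 · a^2)^3)^(-1))^(-1)) / ((b^3)^(-1))) · ((b^5)^(-1))) · a^3    [power of a quotient]
= (((((a^3 · a^2)^3)^1) / ((b^3)^(-1))) · ((b^5)^(-1))) · a^3    [power of a power]
= ((((a^3 · a^2)^3) / ((b^3)^(-1))) · ((b^5)^(-1))) · a^3    [power of a power]
= (((((a^3)^3) · ((a^2)^3)) / ((b^3)^(-1))) · ((b^5)^(-1))) · a^3    [power of a product]
= (((a^9 · ((a^2)^3)) / ((b^3)^(-1))) · ((b^5)^(-1))) · a^3    [power of a power]
= (((a^9 · a^6) / ((b^3)^(-1))) · ((b^5)^(-1))) · a^3    [power of a power]
= ((a^15 / ((b^3)^(-1))) · ((b^5)^(-1))) · a^3    [product of powers]
= ((a^15 / b^(-3)) · ((b^5)^(-1))) · a^3    [power of a power]
= ((a^15 / b^(-3)) · b^(-5)) · a^3    [power of a power]
= a^18b^(-2)    [quotient of powers; product of powers]

a^18b^(-2)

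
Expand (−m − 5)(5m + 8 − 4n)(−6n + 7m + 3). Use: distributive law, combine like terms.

58m^2n − 35m^3 − 246m^2 + 350mn − 379m − 24mn^2 + 300n − 120 − 120n^2

(−m − 5)(5m + 8 − 4n)(−6n + 7m + 3)
= (−5m^2 − 8m + 4mn − 25m − 40 + 20n)(−6n + 7m + 3)    [distributive law]
= (−5m^2 − 33m + 4mn − 40 + 20n)(−6n + 7m + 3)    [combine like terms]
= 30m^2n − 35m^3 − 15m^2 + 198mn − 231m^2 − 99m − 24mn^2 + 28m^2n + 12mn + 240n − 280m − 120 − 120n^2 + 140mn + 60n    [distributive law]
= 58m^2n − 35m^3 − 246m^2 + 350mn − 379m − 24mn^2 + 300n − 120 − 120n^2    [combine like terms]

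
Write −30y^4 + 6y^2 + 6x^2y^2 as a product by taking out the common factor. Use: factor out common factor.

6y^2(−5y^2 + 1 + x^2)

−30y^4 + 6y^2 + 6x^2y^2
= 6(−5y^4 + y^2 + x^2y^2)    [factor out 6]
= 6y^2(−5y^2 + 1 + x^2)    [factor out y^2]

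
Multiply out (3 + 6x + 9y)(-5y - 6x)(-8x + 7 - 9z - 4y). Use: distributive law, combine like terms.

(3 + 6x + 9y)(-5y - 6x)(-8x + 7 - 9z - 4y)
= (-15y - 18x - 30xy - 36x² - 45y² - 54xy)(-8x + 7 - 9z - 4y)    [distributive law]
= (-15y - 18x - 84xy - 36x² - 45y²)(-8x + 7 - 9z - 4y)    [combine like terms]
= 120xy - 105y + 135yz + 60y² + 144x² - 126x + 162xz + 72xy + 672x²y - 588xy + 756xyz + 336xy² + 288x³ - 252x² + 324x²z + 144x²y + 360xy² - 315y² + 405y²z + 180y³    [distributive law]
= -396xy - 105y + 135yz - 255y² - 108x² - 126x + 162xz + 816x²y + 756xyz + 696xy² + 288x³ + 324x²z + 405y²z + 180y³    [combine like terms]

-396xy - 105y + 135yz - 255y² - 108x² - 126x + 162xz + 816x²y + 756xyz + 696xy² + 288x³ + 324x²z + 405y²z + 180y³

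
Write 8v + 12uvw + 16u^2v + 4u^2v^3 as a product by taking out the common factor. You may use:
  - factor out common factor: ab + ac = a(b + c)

8v + 12uvw + 16u^2v + 4u^2v^3
= 4(2v + 3uvw + 4u^2v + u^2v^3)    [factor out 4]
= 4v(2 + 3uw + 4u^2 + u^2v^2)    [factor out v]

4v(2 + 3uw + 4u^2 + u^2v^2)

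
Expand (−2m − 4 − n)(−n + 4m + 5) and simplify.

−2mn − 8m^2 − 26m − n − 20 + n^2

(−2m − 4 − n)(−n + 4m + 5)
= 2mn − 8m^2 − 10m + 4n − 16m − 20 + n^2 − 4mn − 5n    [distributive law]
= −2mn − 8m^2 − 26m − n − 20 + n^2    [combine like terms]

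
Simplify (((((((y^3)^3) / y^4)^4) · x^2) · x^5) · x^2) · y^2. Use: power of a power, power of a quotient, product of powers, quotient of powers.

x^9y^22

(((((((y^3)^3) / y^4)^4) · x^2) · x^5) · x^2) · y^2
= (((((((y^3)^3)^4) / ((y^4)^4)) · x^2) · x^5) · x^2) · y^2    [power of a quotient]
= ((((((y^3)^12) / ((y^4)^4)) · x^2) · x^5) · x^2) · y^2    [power of a power]
= ((((y^36 / ((y^4)^4)) · x^2) · x^5) · x^2) · y^2    [power of a power]
= ((((y^36 / y^16) · x^2) · x^5) · x^2) · y^2    [power of a power]
= (((y^20 · x^2) · x^5) · x^2) · y^2    [quotient of powers]
= x^9y^22    [product of powers]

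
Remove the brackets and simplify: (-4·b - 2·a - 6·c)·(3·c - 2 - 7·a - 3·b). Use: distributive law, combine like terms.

6·b·c + 8·b + 34·a·b + 12·b² + 36·a·c + 4·a + 14·a² - 18·c² + 12·c

(-4·b - 2·a - 6·c)·(3·c - 2 - 7·a - 3·b)
= -12·b·c + 8·b + 28·a·b + 12·b² - 6·a·c + 4·a + 14·a² + 6·a·b - 18·c² + 12·c + 42·a·c + 18·b·c    [distributive law]
= 6·b·c + 8·b + 34·a·b + 12·b² + 36·a·c + 4·a + 14·a² - 18·c² + 12·c    [combine like terms]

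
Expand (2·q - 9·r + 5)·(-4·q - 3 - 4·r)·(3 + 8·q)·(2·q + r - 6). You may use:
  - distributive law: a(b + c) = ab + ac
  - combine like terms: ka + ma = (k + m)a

-80·q^3 - 1296·q^2·r + 996·q^2 - 128·q^4 + 384·q^3·r - 996·q·r + 1098·q - 1372·q·r^2 + 800·q^2·r^2 - 627·r^2 - 171·r + 108·r^3 + 288·q·r^3 + 270

(2·q - 9·r + 5)·(-4·q - 3 - 4·r)·(3 + 8·q)·(2·q + r - 6)
= (-8·q^2 - 6·q - 8·q·r + 36·q·r + 27·r + 36·r^2 - 20·q - 15 - 20·r)·(3 + 8·q)·(2·q + r - 6)    [distributive law]
= (-8·q^2 - 26·q + 28·q·r + 7·r + 36·r^2 - 15)·(3 + 8·q)·(2·q + r - 6)    [combine like terms]
= (-24·q^2 - 64·q^3 - 78·q - 208·q^2 + 84·q·r + 224·q^2·r + 21·r + 56·q·r + 108·r^2 + 288·q·r^2 - 45 - 120·q)·(2·q + r - 6)    [distributive law]
= (-232·q^2 - 64·q^3 - 198·q + 140·q·r + 224·q^2·r + 21·r + 108·r^2 + 288·q·r^2 - 45)·(2·q + r - 6)    [combine like terms]
= -464·q^3 - 232·q^2·r + 1392·q^2 - 128·q^4 - 64·q^3·r + 384·q^3 - 396·q^2 - 198·q·r + 1188·q + 280·q^2·r + 140·q·r^2 - 840·q·r + 448·q^3·r + 224·q^2·r^2 - 1344·q^2·r + 42·q·r + 21·r^2 - 126·r + 216·q·r^2 + 108·r^3 - 648·r^2 + 576·q^2·r^2 + 288·q·r^3 - 1728·q·r^2 - 90·q - 45·r + 270    [distributive law]
= -80·q^3 - 1296·q^2·r + 996·q^2 - 128·q^4 + 384·q^3·r - 996·q·r + 1098·q - 1372·q·r^2 + 800·q^2·r^2 - 627·r^2 - 171·r + 108·r^3 + 288·q·r^3 + 270    [combine like terms]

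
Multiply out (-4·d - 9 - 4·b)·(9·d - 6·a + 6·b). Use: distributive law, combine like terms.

-36·d² + 24·a·d - 60·b·d - 81·d + 54·a - 54·b + 24·a·b - 24·b²

(-4·d - 9 - 4·b)·(9·d - 6·a + 6·b)
= -36·d² + 24·a·d - 24·b·d - 81·d + 54·a - 54·b - 36·b·d + 24·a·b - 24·b²    [distributive law]
= -36·d² + 24·a·d - 60·b·d - 81·d + 54·a - 54·b + 24·a·b - 24·b²    [combine like terms]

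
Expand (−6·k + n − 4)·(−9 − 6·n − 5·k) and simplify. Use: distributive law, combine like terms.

74·k + 31·k·n + 30·k² + 15·n − 6·n² + 36

(−6·k + n − 4)·(−9 − 6·n − 5·k)
= 54·k + 36·k·n + 30·k² − 9·n − 6·n² − 5·k·n + 36 + 24·n + 20·k    [distributive law]
= 74·k + 31·k·n + 30·k² + 15·n − 6·n² + 36    [combine like terms]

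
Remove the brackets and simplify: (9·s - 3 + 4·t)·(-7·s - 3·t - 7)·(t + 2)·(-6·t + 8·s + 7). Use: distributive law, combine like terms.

-62·s²·t² - 504·s³·t - 901·s²·t - 1008·s³ - 1554·s² + 234·s·t³ + 183·s·t² - 696·s·t - 252·s + 174·t³ - 199·t² - 371·t + 294 + 72·t⁴

(9·s - 3 + 4·t)·(-7·s - 3·t - 7)·(t + 2)·(-6·t + 8·s + 7)
= (-63·s² - 27·s·t - 63·s + 21·s + 9·t + 21 - 28·s·t - 12·t² - 28·t)·(t + 2)·(-6·t + 8·s + 7)    [distributive law]
= (-63·s² - 55·s·t - 42·s - 19·t + 21 - 12·t²)·(t + 2)·(-6·t + 8·s + 7)    [combine like terms]
= (-63·s²·t - 126·s² - 55·s·t² - 110·s·t - 42·s·t - 84·s - 19·t² - 38·t + 21·t + 42 - 12·t³ - 24·t²)·(-6·t + 8·s + 7)    [distributive law]
= (-63·s²·t - 126·s² - 55·s·t² - 152·s·t - 84·s - 43·t² - 17·t + 42 - 12·t³)·(-6·t + 8·s + 7)    [combine like terms]
= 378·s²·t² - 504·s³·t - 441·s²·t + 756·s²·t - 1008·s³ - 882·s² + 330·s·t³ - 440·s²·t² - 385·s·t² + 912·s·t² - 1216·s²·t - 1064·s·t + 504·s·t - 672·s² - 588·s + 258·t³ - 344·s·t² - 301·t² + 102·t² - 136·s·t - 119·t - 252·t + 336·s + 294 + 72·t⁴ - 96·s·t³ - 84·t³    [distributive law]
= -62·s²·t² - 504·s³·t - 901·s²·t - 1008·s³ - 1554·s² + 234·s·t³ + 183·s·t² - 696·s·t - 252·s + 174·t³ - 199·t² - 371·t + 294 + 72·t⁴    [combine like terms]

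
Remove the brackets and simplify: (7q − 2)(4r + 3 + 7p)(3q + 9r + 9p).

84q²r + 252qr² + 693pqr + 63q² + 165qr + 147pq + 147pq² + 441p²q − 72r² − 198pr − 18q − 54r − 54p − 126p²

(7q − 2)(4r + 3 + 7p)(3q + 9r + 9p)
= (28qr + 21q + 49pq − 8r − 6 − 14p)(3q + 9r + 9p)    [distributive law]
= 84q²r + 252qr² + 252pqr + 63q² + 189qr + 189pq + 147pq² + 441pqr + 441p²q − 24qr − 72r² − 72pr − 18q − 54r − 54p − 42pq − 126pr − 126p²    [distributive law]
= 84q²r + 252qr² + 693pqr + 63q² + 165qr + 147pq + 147pq² + 441p²q − 72r² − 198pr − 18q − 54r − 54p − 126p²    [combine like terms]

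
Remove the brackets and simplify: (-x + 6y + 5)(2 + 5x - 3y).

23x - 5x^2 + 33xy - 3y - 18y^2 + 10

(-x + 6y + 5)(2 + 5x - 3y)
= -2x - 5x^2 + 3xy + 12y + 30xy - 18y^2 + 10 + 25x - 15y    [distributive law]
= 23x - 5x^2 + 33xy - 3y - 18y^2 + 10    [combine like terms]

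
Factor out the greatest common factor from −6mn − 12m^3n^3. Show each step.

−6mn − 12m^3n^3
= 6(−mn − 2m^3n^3)    [factor out 6]
= 6mn(−1 − 2m^2n^2)    [factor out mn]

6mn(−1 − 2m^2n^2)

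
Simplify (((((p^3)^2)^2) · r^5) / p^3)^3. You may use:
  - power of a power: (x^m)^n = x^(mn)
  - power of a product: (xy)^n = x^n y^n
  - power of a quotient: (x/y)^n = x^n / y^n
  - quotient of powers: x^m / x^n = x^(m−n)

(((((p^3)^2)^2) · r^5) / p^3)^3
= (((((p^3)^2)^2) · r^5)^3) / ((p^3)^3)    [power of a quotient]
= (((((p^3)^2)^2)^3) · ((r^5)^3)) / ((p^3)^3)    [power of a product]
= ((((p^3)^2)^6) · ((r^5)^3)) / ((p^3)^3)    [power of a power]
= (((p^3)^12) · ((r^5)^3)) / ((p^3)^3)    [power of a power]
= (p^36 · ((r^5)^3)) / ((p^3)^3)    [power of a power]
= (p^36 · r^15) / ((p^3)^3)    [power of a power]
= (p^36 · r^15) / p^9    [power of a power]
= p^27r^15    [quotient of powers]

p^27r^15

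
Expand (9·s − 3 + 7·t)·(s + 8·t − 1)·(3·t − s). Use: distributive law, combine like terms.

(9·s − 3 + 7·t)·(s + 8·t − 1)·(3·t − s)
= (9·s² + 72·s·t − 9·s − 3·s − 24·t + 3 + 7·s·t + 56·t² − 7·t)·(3·t − s)    [distributive law]
= (9·s² + 79·s·t − 12·s − 31·t + 3 + 56·t²)·(3·t − s)    [combine like terms]
= 27·s²·t − 9·s³ + 237·s·t² − 79·s²·t − 36·s·t + 12·s² − 93·t² + 31·s·t + 9·t − 3·s + 168·t³ − 56·s·t²    [distributive law]
= −52·s²·t − 9·s³ + 181·s·t² − 5·s·t + 12·s² − 93·t² + 9·t − 3·s + 168·t³    [combine like terms]

−52·s²·t − 9·s³ + 181·s·t² − 5·s·t + 12·s² − 93·t² + 9·t − 3·s + 168·t³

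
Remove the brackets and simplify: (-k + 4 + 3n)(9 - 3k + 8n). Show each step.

(-k + 4 + 3n)(9 - 3k + 8n)
= -9k + 3k^2 - 8kn + 36 - 12k + 32n + 27n - 9kn + 24n^2    [distributive law]
= -21k + 3k^2 - 17kn + 36 + 59n + 24n^2    [combine like terms]

-21k + 3k^2 - 17kn + 36 + 59n + 24n^2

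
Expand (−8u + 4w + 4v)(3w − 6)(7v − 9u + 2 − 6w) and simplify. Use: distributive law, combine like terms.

−276uvw + 216u^2w − 120uw + 36uw^2 + 552uv − 432u^2 + 96u + 12vw^2 + 168w^2 − 72w^3 − 48w + 84v^2w − 168v^2 − 48v

(−8u + 4w + 4v)(3w − 6)(7v − 9u + 2 − 6w)
= (−24uw + 48u + 12w^2 − 24w + 12vw − 24v)(7v − 9u + 2 − 6w)    [distributive law]
= −168uvw + 216u^2w − 48uw + 144uw^2 + 336uv − 432u^2 + 96u − 288uw + 84vw^2 − 108uw^2 + 24w^2 − 72w^3 − 168vw + 216uw − 48w + 144w^2 + 84v^2w − 108uvw + 24vw − 72vw^2 − 168v^2 + 216uv − 48v + 144vw    [distributive law]
= −276uvw + 216u^2w − 120uw + 36uw^2 + 552uv − 432u^2 + 96u + 12vw^2 + 168w^2 − 72w^3 − 48w + 84v^2w − 168v^2 − 48v    [combine like terms]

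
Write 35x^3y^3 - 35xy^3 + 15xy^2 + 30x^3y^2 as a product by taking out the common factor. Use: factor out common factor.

35x^3y^3 - 35xy^3 + 15xy^2 + 30x^3y^2
= 5(7x^3y^3 - 7xy^3 + 3xy^2 + 6x^3y^2)    [factor out 5]
= 5xy^2(7x^2y - 7y + 3 + 6x^2)    [factor out xy^2]

5xy^2(7x^2y - 7y + 3 + 6x^2)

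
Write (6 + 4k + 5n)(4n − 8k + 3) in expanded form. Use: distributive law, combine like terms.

(6 + 4k + 5n)(4n − 8k + 3)
= 24n − 48k + 18 + 16kn − 32k² + 12k + 20n² − 40kn + 15n    [distributive law]
= 39n − 36k + 18 − 24kn − 32k² + 20n²    [combine like terms]

39n − 36k + 18 − 24kn − 32k² + 20n²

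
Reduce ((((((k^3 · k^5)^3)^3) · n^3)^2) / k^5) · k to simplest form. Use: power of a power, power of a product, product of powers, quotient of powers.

((((((k^3 · k^5)^3)^3) · n^3)^2) / k^5) · k
= ((((((k^3 · k^5)^3)^3)^2) · ((n^3)^2)) / k^5) · k    [power of a product]
= (((((k^3 · k^5)^3)^6) · ((n^3)^2)) / k^5) · k    [power of a power]
= ((((k^3 · k^5)^18) · ((n^3)^2)) / k^5) · k    [power of a power]
= (((((k^3)^18) · ((k^5)^18)) · ((n^3)^2)) / k^5) · k    [power of a product]
= (((k^54 · ((k^5)^18)) · ((n^3)^2)) / k^5) · k    [power of a power]
= (((k^54 · k^90) · ((n^3)^2)) / k^5) · k    [power of a power]
= ((k^144 · ((n^3)^2)) / k^5) · k    [product of powers]
= ((k^144 · n^6) / k^5) · k    [power of a power]
= k^140n^6    [quotient of powers; product of powers]

k^140n^6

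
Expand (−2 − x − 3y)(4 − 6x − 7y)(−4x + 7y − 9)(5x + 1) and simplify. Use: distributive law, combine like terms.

(−2 − x − 3y)(4 − 6x − 7y)(−4x + 7y − 9)(5x + 1)
= (−8 + 12x + 14y − 4x + 6x^2 + 7xy − 12y + 18xy + 21y^2)(−4x + 7y − 9)(5x + 1)    [distributive law]
= (−8 + 8x + 2y + 6x^2 + 25xy + 21y^2)(−4x + 7y − 9)(5x + 1)    [combine like terms]
= (32x − 56y + 72 − 32x^2 + 56xy − 72x − 8xy + 14y^2 − 18y − 24x^3 + 42x^2y − 54x^2 − 100x^2y + 175xy^2 − 225xy − 84xy^2 + 147y^3 − 189y^2)(5x + 1)    [distributive law]
= (−40x − 74y + 72 − 86x^2 − 177xy − 175y^2 − 24x^3 − 58x^2y + 91xy^2 + 147y^3)(5x + 1)    [combine like terms]
= −200x^2 − 40x − 370xy − 74y + 360x + 72 − 430x^3 − 86x^2 − 885x^2y − 177xy − 875xy^2 − 175y^2 − 120x^4 − 24x^3 − 290x^3y − 58x^2y + 455x^2y^2 + 91xy^2 + 735xy^3 + 147y^3    [distributive law]
= −286x^2 + 320x − 547xy − 74y + 72 − 454x^3 − 943x^2y − 784xy^2 − 175y^2 − 120x^4 − 290x^3y + 455x^2y^2 + 735xy^3 + 147y^3    [combine like terms]

−286x^2 + 320x − 547xy − 74y + 72 − 454x^3 − 943x^2y − 784xy^2 − 175y^2 − 120x^4 − 290x^3y + 455x^2y^2 + 735xy^3 + 147y^3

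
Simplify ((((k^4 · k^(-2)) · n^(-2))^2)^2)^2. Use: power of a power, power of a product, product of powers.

k^16·n^(-16)

((((k^4 · k^(-2)) · n^(-2))^2)^2)^2
= (((k^4 · k^(-2)) · n^(-2))^2)^4    [power of a power]
= ((k^4 · k^(-2)) · n^(-2))^8    [power of a power]
= ((k^4 · k^(-2))^8) · ((n^(-2))^8)    [power of a product]
= (((k^4)^8) · ((k^(-2))^8)) · ((n^(-2))^8)    [power of a product]
= (k^32 · ((k^(-2))^8)) · ((n^(-2))^8)    [power of a power]
= (k^32 · k^(-16)) · ((n^(-2))^8)    [power of a power]
= k^16 · ((n^(-2))^8)    [product of powers]
= k^16 · n^(-16)    [power of a power]
= k^16·n^(-16)    [rearrange]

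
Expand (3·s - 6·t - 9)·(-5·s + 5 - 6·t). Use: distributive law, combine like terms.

(3·s - 6·t - 9)·(-5·s + 5 - 6·t)
= -15·s^2 + 15·s - 18·s·t + 30·s·t - 30·t + 36·t^2 + 45·s - 45 + 54·t    [distributive law]
= -15·s^2 + 60·s + 12·s·t + 24·t + 36·t^2 - 45    [combine like terms]

-15·s^2 + 60·s + 12·s·t + 24·t + 36·t^2 - 45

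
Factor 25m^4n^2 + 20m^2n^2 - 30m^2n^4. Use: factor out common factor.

5m^2n^2(5m^2 + 4 - 6n^2)

25m^4n^2 + 20m^2n^2 - 30m^2n^4
= 5(5m^4n^2 + 4m^2n^2 - 6m^2n^4)    [factor out 5]
= 5m^2n^2(5m^2 + 4 - 6n^2)    [factor out m^2n^2]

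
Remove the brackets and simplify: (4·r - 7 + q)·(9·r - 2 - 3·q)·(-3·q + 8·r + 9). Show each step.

(4·r - 7 + q)·(9·r - 2 - 3·q)·(-3·q + 8·r + 9)
= (36·r² - 8·r - 12·q·r - 63·r + 14 + 21·q + 9·q·r - 2·q - 3·q²)·(-3·q + 8·r + 9)    [distributive law]
= (36·r² - 71·r - 3·q·r + 14 + 19·q - 3·q²)·(-3·q + 8·r + 9)    [combine like terms]
= -108·q·r² + 288·r³ + 324·r² + 213·q·r - 568·r² - 639·r + 9·q²·r - 24·q·r² - 27·q·r - 42·q + 112·r + 126 - 57·q² + 152·q·r + 171·q + 9·q³ - 24·q²·r - 27·q²    [distributive law]
= -132·q·r² + 288·r³ - 244·r² + 338·q·r - 527·r - 15·q²·r + 129·q + 126 - 84·q² + 9·q³    [combine like terms]

-132·q·r² + 288·r³ - 244·r² + 338·q·r - 527·r - 15·q²·r + 129·q + 126 - 84·q² + 9·q³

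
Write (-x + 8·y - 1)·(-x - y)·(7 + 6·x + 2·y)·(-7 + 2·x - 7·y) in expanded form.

(-x + 8·y - 1)·(-x - y)·(7 + 6·x + 2·y)·(-7 + 2·x - 7·y)
= (x^2 + x·y - 8·x·y - 8·y^2 + x + y)·(7 + 6·x + 2·y)·(-7 + 2·x - 7·y)    [distributive law]
= (x^2 - 7·x·y - 8·y^2 + x + y)·(7 + 6·x + 2·y)·(-7 + 2·x - 7·y)    [combine like terms]
= (7·x^2 + 6·x^3 + 2·x^2·y - 49·x·y - 42·x^2·y - 14·x·y^2 - 56·y^2 - 48·x·y^2 - 16·y^3 + 7·x + 6·x^2 + 2·x·y + 7·y + 6·x·y + 2·y^2)·(-7 + 2·x - 7·y)    [distributive law]
= (13·x^2 + 6·x^3 - 40·x^2·y - 41·x·y - 62·x·y^2 - 54·y^2 - 16·y^3 + 7·x + 7·y)·(-7 + 2·x - 7·y)    [combine like terms]
= -91·x^2 + 26·x^3 - 91·x^2·y - 42·x^3 + 12·x^4 - 42·x^3·y + 280·x^2·y - 80·x^3·y + 280·x^2·y^2 + 287·x·y - 82·x^2·y + 287·x·y^2 + 434·x·y^2 - 124·x^2·y^2 + 434·x·y^3 + 378·y^2 - 108·x·y^2 + 378·y^3 + 112·y^3 - 32·x·y^3 + 112·y^4 - 49·x + 14·x^2 - 49·x·y - 49·y + 14·x·y - 49·y^2    [distributive law]
= -77·x^2 - 16·x^3 + 107·x^2·y + 12·x^4 - 122·x^3·y + 156·x^2·y^2 + 252·x·y + 613·x·y^2 + 402·x·y^3 + 329·y^2 + 490·y^3 + 112·y^4 - 49·x - 49·y    [combine like terms]

-77·x^2 - 16·x^3 + 107·x^2·y + 12·x^4 - 122·x^3·y + 156·x^2·y^2 + 252·x·y + 613·x·y^2 + 402·x·y^3 + 329·y^2 + 490·y^3 + 112·y^4 - 49·x - 49·y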